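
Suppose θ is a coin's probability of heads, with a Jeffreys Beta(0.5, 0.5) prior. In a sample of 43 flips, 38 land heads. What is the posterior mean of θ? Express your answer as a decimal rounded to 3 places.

Posterior mean ≈ 0.875

The binomial likelihood is conjugate to the Beta prior: with 38 successes and 5 failures, the posterior is Beta(0.5+38, 0.5+5) = Beta(38.5, 5.5).
E[θ | data] = 38.5/(38.5+5.5) = 0.875.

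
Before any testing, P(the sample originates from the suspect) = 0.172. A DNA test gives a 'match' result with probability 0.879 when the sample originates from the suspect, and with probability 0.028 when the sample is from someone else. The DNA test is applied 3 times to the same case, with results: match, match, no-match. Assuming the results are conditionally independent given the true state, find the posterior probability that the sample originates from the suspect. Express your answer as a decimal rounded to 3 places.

Posterior P(H) ≈ 0.962

Let H be the event that the sample originates from the suspect; start with P(H) = 0.172. P('match'|H) = 0.879, P('match'|¬H) = 0.028.
Update on result 1 ('match'): P(H) ← 0.879·0.1720 / (0.879·0.1720 + 0.028·0.8280) = 0.15119/0.17437 = 0.8670.
Update on result 2 ('match'): P(H) ← 0.879·0.8670 / (0.879·0.8670 + 0.028·0.1330) = 0.76213/0.76585 = 0.9951.
Update on result 3 ('no-match'): P(H) ← 0.121·0.9951 / (0.121·0.9951 + 0.972·0.0049) = 0.12041/0.12514 = 0.9622.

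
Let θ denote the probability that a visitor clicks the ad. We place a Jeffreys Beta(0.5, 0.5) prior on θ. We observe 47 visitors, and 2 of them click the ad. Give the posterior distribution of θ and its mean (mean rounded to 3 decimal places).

Posterior: Beta(2.5, 45.5); mean ≈ 0.052

The binomial likelihood is conjugate to the Beta prior: with 2 successes and 45 failures, the posterior is Beta(0.5+2, 0.5+45) = Beta(2.5, 45.5).
E[θ | data] = 2.5/(2.5+45.5) = 0.052.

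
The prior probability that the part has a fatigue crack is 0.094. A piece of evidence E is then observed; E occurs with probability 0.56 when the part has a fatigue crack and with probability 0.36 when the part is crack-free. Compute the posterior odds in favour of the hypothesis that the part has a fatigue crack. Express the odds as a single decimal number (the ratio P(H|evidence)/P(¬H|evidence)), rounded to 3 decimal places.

Prior odds = 0.094/(1−0.094) = 0.10375. In log-odds, ln(0.10375) = -2.2657.
Add log likelihood ratio: ln(1.5556) = 0.44183.
Posterior log-odds = -1.8239, so posterior odds = exp(-1.8239) = 0.16139.

Posterior odds ≈ 0.161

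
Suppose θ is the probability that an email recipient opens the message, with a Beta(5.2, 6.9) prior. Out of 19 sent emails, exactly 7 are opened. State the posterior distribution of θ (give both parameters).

The binomial likelihood is conjugate to the Beta prior: with 7 successes and 12 failures, the posterior is Beta(5.2+7, 6.9+12) = Beta(12.2, 18.9).

Posterior: Beta(12.2, 18.9)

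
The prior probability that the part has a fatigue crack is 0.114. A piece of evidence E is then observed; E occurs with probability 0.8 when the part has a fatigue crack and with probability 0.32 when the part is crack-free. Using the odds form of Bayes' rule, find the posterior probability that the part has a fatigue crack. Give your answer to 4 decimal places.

Prior odds = 0.114/(1−0.114) = 0.12867. In log-odds, ln(0.12867) = -2.0505.
Add log likelihood ratio: ln(2.5000) = 0.91629.
Posterior log-odds = -1.1342, so posterior odds = exp(-1.1342) = 0.32167. Converting, P(H|E) = 0.32167/1.3217 = 0.2434.

Posterior probability ≈ 0.2434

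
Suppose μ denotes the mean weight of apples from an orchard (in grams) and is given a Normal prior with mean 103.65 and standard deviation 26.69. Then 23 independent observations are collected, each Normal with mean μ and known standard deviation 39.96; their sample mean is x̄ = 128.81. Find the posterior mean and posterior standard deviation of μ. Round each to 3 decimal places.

Prior precision 1/τ₀² = 1/26.69² = 0.00140379; data precision n/σ² = 23/39.96² = 0.0144038.
Posterior precision = 0.00140379 + 0.0144038 = 0.0158076, giving posterior SD = 1/√0.0158076 = 7.954.
Posterior mean = (0.00140379·103.65 + 0.0144038·128.81) / 0.0158076 = 126.576.

Posterior mean ≈ 126.576; posterior SD ≈ 7.954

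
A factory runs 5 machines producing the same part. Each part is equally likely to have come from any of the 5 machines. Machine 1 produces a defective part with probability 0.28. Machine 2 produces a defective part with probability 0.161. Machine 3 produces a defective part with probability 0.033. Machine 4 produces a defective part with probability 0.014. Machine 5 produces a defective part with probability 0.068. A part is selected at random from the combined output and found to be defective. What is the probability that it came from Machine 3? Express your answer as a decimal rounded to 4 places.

Posterior probability ≈ 0.0594

P(defective|M1) = 0.28; P(defective|M2) = 0.161; P(defective|M3) = 0.033; P(defective|M4) = 0.014; P(defective|M5) = 0.068.
Prior × likelihood for each source: 0.2·0.28=0.05600, 0.2·0.161=0.03220, 0.2·0.033=0.006600, 0.2·0.014=0.002800, 0.2·0.068=0.01360. Summing gives P(defective) = 0.11120.
P(Machine 3 | defective) = 0.006600 / 0.11120 = 0.0594.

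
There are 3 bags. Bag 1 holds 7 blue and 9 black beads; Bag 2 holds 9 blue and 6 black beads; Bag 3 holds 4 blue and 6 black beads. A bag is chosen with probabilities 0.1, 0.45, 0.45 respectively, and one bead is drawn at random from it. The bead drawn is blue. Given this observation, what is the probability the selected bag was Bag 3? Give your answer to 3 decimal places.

P(blue|Bag 1) = 0.4375; P(blue|Bag 2) = 0.6; P(blue|Bag 3) = 0.4.
Prior × likelihood for each source: 0.1·0.4375=0.04375, 0.45·0.6=0.2700, 0.45·0.4=0.1800. Summing gives P(blue) = 0.49375.
P(Bag 3 | blue) = 0.1800 / 0.49375 = 0.365.

Posterior probability ≈ 0.365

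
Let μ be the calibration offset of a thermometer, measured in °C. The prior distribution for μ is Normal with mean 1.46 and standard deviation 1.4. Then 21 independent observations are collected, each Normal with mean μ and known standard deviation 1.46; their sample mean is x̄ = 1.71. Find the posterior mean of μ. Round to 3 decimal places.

Posterior mean ≈ 1.698

With known σ, the Normal prior is conjugate. Weight on the data is w = (n/σ²)/(n/σ² + 1/τ₀²) = 9.85175/(9.85175+0.510204) = 0.95076.
Posterior mean = w·x̄ + (1−w)·μ₀ = 0.95076·1.71 + 0.049238·1.46 = 1.698.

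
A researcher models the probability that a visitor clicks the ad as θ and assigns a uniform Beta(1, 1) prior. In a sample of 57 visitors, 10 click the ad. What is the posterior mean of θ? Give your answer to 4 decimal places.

Posterior mean ≈ 0.1864

The binomial likelihood is conjugate to the Beta prior: with 10 successes and 47 failures, the posterior is Beta(1+10, 1+47) = Beta(11, 48).
Posterior mean = α/(α+β) = 11/59 = 0.1864.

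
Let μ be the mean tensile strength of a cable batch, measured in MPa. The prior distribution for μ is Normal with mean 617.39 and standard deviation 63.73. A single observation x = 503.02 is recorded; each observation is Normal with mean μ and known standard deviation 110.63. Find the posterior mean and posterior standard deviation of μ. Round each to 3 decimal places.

Posterior mean ≈ 588.893; posterior SD ≈ 55.223

With known σ, the Normal prior is conjugate. Weight on the data is w = (n/σ²)/(n/σ² + 1/τ₀²) = 0.00008171/(0.00008171+0.00024621) = 0.24916.
Posterior mean = w·x̄ + (1−w)·μ₀ = 0.24916·503.02 + 0.75084·617.39 = 588.893. Posterior variance = 1/(0.00008171+0.00024621) = 3049.53, so SD = 55.223.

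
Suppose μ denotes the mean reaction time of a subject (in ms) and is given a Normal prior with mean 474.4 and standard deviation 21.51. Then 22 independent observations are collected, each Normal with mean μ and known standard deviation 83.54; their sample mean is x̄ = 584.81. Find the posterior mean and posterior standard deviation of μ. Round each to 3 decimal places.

Posterior mean ≈ 539.901; posterior SD ≈ 13.718

With known σ, the Normal prior is conjugate. Weight on the data is w = (n/σ²)/(n/σ² + 1/τ₀²) = 0.00315234/(0.00315234+0.00216132) = 0.59325.
Posterior mean = w·x̄ + (1−w)·μ₀ = 0.59325·584.81 + 0.40675·474.4 = 539.901. Posterior variance = 1/(0.00315234+0.00216132) = 188.194, so SD = 13.718.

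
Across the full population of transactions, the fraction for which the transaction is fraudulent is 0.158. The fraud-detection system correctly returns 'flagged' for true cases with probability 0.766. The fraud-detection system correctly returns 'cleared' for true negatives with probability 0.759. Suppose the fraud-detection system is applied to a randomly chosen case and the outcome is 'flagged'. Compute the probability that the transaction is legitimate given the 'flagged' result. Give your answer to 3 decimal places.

P(¬H | E) ≈ 0.626

Write H for 'the transaction is fraudulent'. Prior odds H:¬H = 0.158/0.842 = 0.18765. For the 'flagged' outcome, the likelihood ratio is 0.766/0.241 = 3.1784.
Posterior odds = 0.18765 × 3.1784 = 0.59643, so P(H|E) = 0.59643/(1+0.59643) = 0.374. Then P(¬H|E) = 1 − 0.374 = 0.626.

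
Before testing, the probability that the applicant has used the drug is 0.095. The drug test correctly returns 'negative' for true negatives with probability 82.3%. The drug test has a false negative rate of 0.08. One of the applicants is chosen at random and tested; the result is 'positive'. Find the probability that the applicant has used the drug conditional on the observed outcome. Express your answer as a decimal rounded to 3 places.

Let H be the event that the applicant has used the drug. P(H) = 0.095, so P(¬H) = 0.905. With E the 'positive' result, P(E|H) = 0.92 and P(E|¬H) = 0.177.
P(E) = 0.92·0.095 + 0.177·0.905 = 0.087400 + 0.16018 = 0.24758.
By Bayes' theorem, P(H|E) = 0.087400 / 0.24758 = 0.353.

P(H | E) ≈ 0.353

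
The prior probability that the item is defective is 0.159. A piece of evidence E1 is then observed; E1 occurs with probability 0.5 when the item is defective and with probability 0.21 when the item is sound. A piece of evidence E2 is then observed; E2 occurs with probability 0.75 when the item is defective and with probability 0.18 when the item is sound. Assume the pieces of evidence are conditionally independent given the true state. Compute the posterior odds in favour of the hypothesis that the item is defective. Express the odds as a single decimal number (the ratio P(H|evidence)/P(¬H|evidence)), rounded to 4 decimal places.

Posterior odds ≈ 1.8756

Prior odds = 0.159/(1−0.159) = 0.18906. In log-odds, ln(0.18906) = -1.6657.
Add log likelihood ratios: ln(2.3810) + ln(4.1667) = 2.2946.
Posterior log-odds = 0.62893, so posterior odds = exp(0.62893) = 1.8756.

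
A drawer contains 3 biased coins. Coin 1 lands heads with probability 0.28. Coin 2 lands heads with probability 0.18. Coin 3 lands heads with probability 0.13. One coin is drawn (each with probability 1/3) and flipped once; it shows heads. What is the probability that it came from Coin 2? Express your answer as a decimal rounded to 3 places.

Tabulate prior·likelihood by source: [1] prior 0.333333, lik 0.28, product 0.09333; [2] prior 0.333333, lik 0.18, product 0.06000; [3] prior 0.333333, lik 0.13, product 0.04333.
Normalizing constant = 0.19667; the posterior for Coin 2 is its product over the sum, 0.06000/0.19667 = 0.305.

Posterior probability ≈ 0.305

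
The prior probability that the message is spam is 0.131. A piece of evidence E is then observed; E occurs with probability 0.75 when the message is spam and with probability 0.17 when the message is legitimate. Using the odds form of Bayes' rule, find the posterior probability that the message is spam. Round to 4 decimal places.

Prior odds = 0.131/(1−0.131) = 0.15075. In log-odds, ln(0.15075) = -1.8921.
Add log likelihood ratio: ln(4.4118) = 1.4843.
Posterior log-odds = -0.40787, so posterior odds = exp(-0.40787) = 0.66506. Converting, P(H|E) = 0.66506/1.6651 = 0.3994.

Posterior probability ≈ 0.3994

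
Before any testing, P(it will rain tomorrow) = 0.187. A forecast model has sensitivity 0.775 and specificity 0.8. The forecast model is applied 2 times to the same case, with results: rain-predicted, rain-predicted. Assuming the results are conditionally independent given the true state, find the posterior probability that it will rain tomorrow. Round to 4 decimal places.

Posterior P(H) ≈ 0.7755

With H the event that it will rain tomorrow, the joint likelihood of the observed sequence is P(data|H) = 0.775·0.775 = 0.60063 and P(data|¬H) = 0.2·0.2 = 0.040000.
Bayes: P(H|data) = 0.187·0.60063 / (0.187·0.60063 + 0.813·0.040000) = 0.11232/0.14484 = 0.7755.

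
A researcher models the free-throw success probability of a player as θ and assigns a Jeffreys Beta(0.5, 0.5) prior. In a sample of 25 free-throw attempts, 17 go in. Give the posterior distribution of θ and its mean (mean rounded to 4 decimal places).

Posterior: Beta(17.5, 8.5); mean ≈ 0.6731

The binomial likelihood is conjugate to the Beta prior: with 17 successes and 8 failures, the posterior is Beta(0.5+17, 0.5+8) = Beta(17.5, 8.5).
Posterior mean = α/(α+β) = 17.5/26 = 0.6731.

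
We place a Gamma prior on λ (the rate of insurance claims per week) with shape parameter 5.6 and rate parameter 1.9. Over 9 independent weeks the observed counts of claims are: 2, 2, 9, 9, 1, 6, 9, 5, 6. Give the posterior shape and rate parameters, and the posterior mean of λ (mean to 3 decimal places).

Posterior: Gamma(shape=54.6, rate=10.9); mean ≈ 5.009

Total count ∑xᵢ = 49 over n = 9 weeks.
Gamma is conjugate to the Poisson likelihood: posterior is Gamma(shape = 5.6+49 = 54.6, rate = 1.9+9 = 10.9).
Posterior mean = shape/rate = 54.6/10.9 = 5.009.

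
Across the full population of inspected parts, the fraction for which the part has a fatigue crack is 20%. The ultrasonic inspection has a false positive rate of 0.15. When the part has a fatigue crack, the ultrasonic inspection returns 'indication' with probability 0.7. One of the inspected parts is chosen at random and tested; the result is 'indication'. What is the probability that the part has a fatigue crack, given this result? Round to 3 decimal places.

P(H | E) ≈ 0.538

Let H be the event that the part has a fatigue crack. P(H) = 0.2, so P(¬H) = 0.8. With E the 'indication' result, P(E|H) = 0.7 and P(E|¬H) = 0.15.
P(E) = 0.7·0.2 + 0.15·0.8 = 0.14000 + 0.12000 = 0.26000.
By Bayes' theorem, P(H|E) = 0.14000 / 0.26000 = 0.538.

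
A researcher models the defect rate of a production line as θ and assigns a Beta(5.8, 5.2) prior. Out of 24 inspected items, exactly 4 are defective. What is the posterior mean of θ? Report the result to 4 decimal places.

Observing 4 successes and 20 failures updates Beta(5.8, 5.2) by adding the success and failure counts to the two shape parameters: α = 5.8+4 = 9.8, β = 5.2+20 = 25.2.
Posterior mean = α/(α+β) = 9.8/35 = 0.2800.

Posterior mean ≈ 0.2800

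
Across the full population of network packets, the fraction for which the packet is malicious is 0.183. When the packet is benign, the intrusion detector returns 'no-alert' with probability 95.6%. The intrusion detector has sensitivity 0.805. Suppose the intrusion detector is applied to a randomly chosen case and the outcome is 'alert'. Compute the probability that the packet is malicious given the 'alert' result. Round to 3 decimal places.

P(H | E) ≈ 0.804

Write H for 'the packet is malicious'. Prior odds H:¬H = 0.183/0.817 = 0.22399. For the 'alert' outcome, the likelihood ratio is 0.805/0.044 = 18.295.
Posterior odds = 0.22399 × 18.295 = 4.0980, so P(H|E) = 4.0980/(1+4.0980) = 0.804.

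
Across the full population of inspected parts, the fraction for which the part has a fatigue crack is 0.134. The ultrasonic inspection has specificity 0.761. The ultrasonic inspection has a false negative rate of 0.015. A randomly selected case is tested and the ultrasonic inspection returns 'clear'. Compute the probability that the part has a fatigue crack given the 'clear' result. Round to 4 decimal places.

Write H for 'the part has a fatigue crack'. Prior odds H:¬H = 0.134/0.866 = 0.15473. For the 'clear' outcome, the likelihood ratio is 0.015/0.761 = 0.019711.
Posterior odds = 0.15473 × 0.019711 = 0.0030500, so P(H|E) = 0.0030500/(1+0.0030500) = 0.0030.

P(H | E) ≈ 0.0030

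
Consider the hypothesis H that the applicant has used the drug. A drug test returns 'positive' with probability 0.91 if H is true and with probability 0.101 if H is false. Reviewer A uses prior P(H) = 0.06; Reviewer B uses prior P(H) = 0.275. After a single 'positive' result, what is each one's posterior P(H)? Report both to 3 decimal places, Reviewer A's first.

Reviewer A: 0.365; Reviewer B: 0.774

P('+'|H) = 0.91, P('+'|¬H) = 0.101.
Reviewer A: numerator 0.91·0.06 = 0.054600; evidence = 0.054600+0.101·0.94 = 0.14954; posterior = 0.365.
Reviewer B: numerator 0.91·0.275 = 0.25025; evidence = 0.25025+0.101·0.725 = 0.32348; posterior = 0.774.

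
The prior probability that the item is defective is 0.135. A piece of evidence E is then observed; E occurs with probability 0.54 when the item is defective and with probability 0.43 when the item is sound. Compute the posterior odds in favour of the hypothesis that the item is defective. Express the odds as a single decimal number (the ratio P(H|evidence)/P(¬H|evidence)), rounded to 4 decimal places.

Posterior odds ≈ 0.1960

Prior odds = 0.135/(1−0.135) = 0.15607.
Likelihood ratio for E = 0.54/0.43 = 1.2558.
Posterior odds = prior odds × LR = 0.19599.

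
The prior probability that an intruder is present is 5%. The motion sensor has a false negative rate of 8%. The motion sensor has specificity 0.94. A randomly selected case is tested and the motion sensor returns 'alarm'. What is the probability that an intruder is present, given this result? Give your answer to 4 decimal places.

P(H | E) ≈ 0.4466

Let H be the event that an intruder is present. P(H) = 0.05, so P(¬H) = 0.95. With E the 'alarm' result, P(E|H) = 0.92 and P(E|¬H) = 0.06.
P(E) = 0.92·0.05 + 0.06·0.95 = 0.046000 + 0.057000 = 0.10300.
By Bayes' theorem, P(H|E) = 0.046000 / 0.10300 = 0.4466.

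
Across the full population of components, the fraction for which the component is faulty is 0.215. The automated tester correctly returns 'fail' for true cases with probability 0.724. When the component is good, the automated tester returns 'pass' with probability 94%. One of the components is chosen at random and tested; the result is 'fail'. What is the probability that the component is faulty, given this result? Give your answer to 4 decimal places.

P(H | E) ≈ 0.7677

Write H for 'the component is faulty'. Prior odds H:¬H = 0.215/0.785 = 0.27389. For the 'fail' outcome, the likelihood ratio is 0.724/0.06 = 12.067.
Posterior odds = 0.27389 × 12.067 = 3.3049, so P(H|E) = 3.3049/(1+3.3049) = 0.7677.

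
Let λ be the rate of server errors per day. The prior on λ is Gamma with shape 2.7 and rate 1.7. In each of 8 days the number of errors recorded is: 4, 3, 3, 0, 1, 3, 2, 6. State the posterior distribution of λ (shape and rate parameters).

Posterior: Gamma(shape=24.7, rate=9.7)

The Poisson likelihood adds the total count to the shape and the number of exposure periods to the rate. Here ∑xᵢ = 22 and n = 8, so shape 2.7→24.7 and rate 1.7→9.7.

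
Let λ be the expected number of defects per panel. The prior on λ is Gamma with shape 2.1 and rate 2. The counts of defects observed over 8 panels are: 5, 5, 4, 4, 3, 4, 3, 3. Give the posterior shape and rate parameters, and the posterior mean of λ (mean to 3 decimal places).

Total count ∑xᵢ = 31 over n = 8 panels.
Gamma is conjugate to the Poisson likelihood: posterior is Gamma(shape = 2.1+31 = 33.1, rate = 2+8 = 10).
E[λ | data] = 33.1/10 = 3.310.

Posterior: Gamma(shape=33.1, rate=10); mean ≈ 3.310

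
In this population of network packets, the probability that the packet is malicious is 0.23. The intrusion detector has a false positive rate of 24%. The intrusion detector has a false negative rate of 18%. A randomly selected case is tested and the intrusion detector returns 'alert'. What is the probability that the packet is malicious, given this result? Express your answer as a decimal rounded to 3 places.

Let H be the event that the packet is malicious. P(H) = 0.23, so P(¬H) = 0.77. With E the 'alert' result, P(E|H) = 0.82 and P(E|¬H) = 0.24.
P(E) = 0.82·0.23 + 0.24·0.77 = 0.18860 + 0.18480 = 0.37340.
By Bayes' theorem, P(H|E) = 0.18860 / 0.37340 = 0.505.

P(H | E) ≈ 0.505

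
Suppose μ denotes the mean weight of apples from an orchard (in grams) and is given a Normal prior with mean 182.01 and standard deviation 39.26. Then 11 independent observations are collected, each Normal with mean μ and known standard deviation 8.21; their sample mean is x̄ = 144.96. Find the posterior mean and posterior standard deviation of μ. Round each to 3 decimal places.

Posterior mean ≈ 145.107; posterior SD ≈ 2.471

Prior precision 1/τ₀² = 1/39.26² = 0.00064878; data precision n/σ² = 11/8.21² = 0.163195.
Posterior precision = 0.00064878 + 0.163195 = 0.163844, giving posterior SD = 1/√0.163844 = 2.471.
Posterior mean = (0.00064878·182.01 + 0.163195·144.96) / 0.163844 = 145.107.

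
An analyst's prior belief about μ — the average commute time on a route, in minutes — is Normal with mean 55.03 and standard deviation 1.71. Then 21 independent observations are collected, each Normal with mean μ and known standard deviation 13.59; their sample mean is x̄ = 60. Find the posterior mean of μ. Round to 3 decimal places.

Posterior mean ≈ 56.270

With known σ, the Normal prior is conjugate. Weight on the data is w = (n/σ²)/(n/σ² + 1/τ₀²) = 0.113705/(0.113705+0.341986) = 0.24952.
Posterior mean = w·x̄ + (1−w)·μ₀ = 0.24952·60 + 0.75048·55.03 = 56.270.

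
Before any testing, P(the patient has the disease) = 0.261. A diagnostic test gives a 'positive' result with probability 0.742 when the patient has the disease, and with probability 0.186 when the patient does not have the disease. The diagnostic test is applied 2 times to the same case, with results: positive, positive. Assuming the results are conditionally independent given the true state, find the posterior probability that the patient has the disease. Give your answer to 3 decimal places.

Posterior P(H) ≈ 0.849

Let H be the event that the patient has the disease; start with P(H) = 0.261. P('positive'|H) = 0.742, P('positive'|¬H) = 0.186.
Update on result 1 ('positive'): P(H) ← 0.742·0.2610 / (0.742·0.2610 + 0.186·0.7390) = 0.19366/0.33112 = 0.5849.
Update on result 2 ('positive'): P(H) ← 0.742·0.5849 / (0.742·0.5849 + 0.186·0.4151) = 0.43398/0.51119 = 0.8490.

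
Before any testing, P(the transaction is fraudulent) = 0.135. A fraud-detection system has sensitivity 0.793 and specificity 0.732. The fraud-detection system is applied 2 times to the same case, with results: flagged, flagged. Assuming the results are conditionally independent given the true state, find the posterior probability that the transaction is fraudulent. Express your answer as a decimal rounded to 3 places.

Posterior P(H) ≈ 0.577

With H the event that the transaction is fraudulent, the joint likelihood of the observed sequence is P(data|H) = 0.793·0.793 = 0.62885 and P(data|¬H) = 0.268·0.268 = 0.071824.
Bayes: P(H|data) = 0.135·0.62885 / (0.135·0.62885 + 0.865·0.071824) = 0.084895/0.14702 = 0.5774.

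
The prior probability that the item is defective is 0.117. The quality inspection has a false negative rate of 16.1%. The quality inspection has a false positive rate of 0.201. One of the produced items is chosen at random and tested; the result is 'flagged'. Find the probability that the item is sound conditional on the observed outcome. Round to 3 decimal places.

Write H for 'the item is defective'. Prior odds H:¬H = 0.117/0.883 = 0.13250. For the 'flagged' outcome, the likelihood ratio is 0.839/0.201 = 4.1741.
Posterior odds = 0.13250 × 4.1741 = 0.55308, so P(H|E) = 0.55308/(1+0.55308) = 0.356. Then P(¬H|E) = 1 − 0.356 = 0.644.

P(¬H | E) ≈ 0.644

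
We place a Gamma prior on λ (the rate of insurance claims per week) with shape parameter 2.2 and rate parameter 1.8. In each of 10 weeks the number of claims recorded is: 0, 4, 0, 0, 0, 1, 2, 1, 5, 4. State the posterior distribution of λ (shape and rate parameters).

Posterior: Gamma(shape=19.2, rate=11.8)

Total count ∑xᵢ = 17 over n = 10 weeks.
Gamma is conjugate to the Poisson likelihood: posterior is Gamma(shape = 2.2+17 = 19.2, rate = 1.8+10 = 11.8).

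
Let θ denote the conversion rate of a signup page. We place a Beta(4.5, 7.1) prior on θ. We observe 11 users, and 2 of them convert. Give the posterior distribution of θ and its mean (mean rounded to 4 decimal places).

Observing 2 successes and 9 failures updates Beta(4.5, 7.1) by adding the success and failure counts to the two shape parameters: α = 4.5+2 = 6.5, β = 7.1+9 = 16.1.
E[θ | data] = 6.5/(6.5+16.1) = 0.2876.

Posterior: Beta(6.5, 16.1); mean ≈ 0.2876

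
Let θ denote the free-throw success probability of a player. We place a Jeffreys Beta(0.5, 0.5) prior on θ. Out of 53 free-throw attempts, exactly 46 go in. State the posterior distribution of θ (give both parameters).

Posterior: Beta(46.5, 7.5)

The binomial likelihood is conjugate to the Beta prior: with 46 successes and 7 failures, the posterior is Beta(0.5+46, 0.5+7) = Beta(46.5, 7.5).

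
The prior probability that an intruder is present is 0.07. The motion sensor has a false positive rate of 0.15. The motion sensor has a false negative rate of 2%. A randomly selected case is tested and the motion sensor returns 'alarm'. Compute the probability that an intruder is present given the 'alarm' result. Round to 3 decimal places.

Let H be the event that an intruder is present. P(H) = 0.07, so P(¬H) = 0.93. With E the 'alarm' result, P(E|H) = 0.98 and P(E|¬H) = 0.15.
P(E) = 0.98·0.07 + 0.15·0.93 = 0.068600 + 0.13950 = 0.20810.
By Bayes' theorem, P(H|E) = 0.068600 / 0.20810 = 0.330.

P(H | E) ≈ 0.330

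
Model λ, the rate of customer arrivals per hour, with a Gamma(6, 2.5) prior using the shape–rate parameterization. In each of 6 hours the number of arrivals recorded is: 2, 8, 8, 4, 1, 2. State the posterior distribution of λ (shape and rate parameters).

The Poisson likelihood adds the total count to the shape and the number of exposure periods to the rate. Here ∑xᵢ = 25 and n = 6, so shape 6→31 and rate 2.5→8.5.

Posterior: Gamma(shape=31, rate=8.5)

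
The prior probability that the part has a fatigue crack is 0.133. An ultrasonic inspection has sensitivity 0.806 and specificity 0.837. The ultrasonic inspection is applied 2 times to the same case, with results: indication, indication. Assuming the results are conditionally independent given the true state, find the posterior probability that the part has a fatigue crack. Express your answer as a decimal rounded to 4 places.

Posterior P(H) ≈ 0.7895

With H the event that the part has a fatigue crack, the joint likelihood of the observed sequence is P(data|H) = 0.806·0.806 = 0.64964 and P(data|¬H) = 0.163·0.163 = 0.026569.
Bayes: P(H|data) = 0.133·0.64964 / (0.133·0.64964 + 0.867·0.026569) = 0.086402/0.10944 = 0.7895.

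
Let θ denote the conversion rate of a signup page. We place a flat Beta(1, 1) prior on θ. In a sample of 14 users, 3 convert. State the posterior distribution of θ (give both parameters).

Observing 3 successes and 11 failures updates Beta(1, 1) by adding the success and failure counts to the two shape parameters: α = 1+3 = 4, β = 1+11 = 12.

Posterior: Beta(4, 12)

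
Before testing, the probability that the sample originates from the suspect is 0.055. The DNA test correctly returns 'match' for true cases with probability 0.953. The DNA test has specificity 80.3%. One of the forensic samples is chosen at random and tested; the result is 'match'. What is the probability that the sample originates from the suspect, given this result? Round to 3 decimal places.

P(H | E) ≈ 0.220

Let H be the event that the sample originates from the suspect. P(H) = 0.055, so P(¬H) = 0.945. With E the 'match' result, P(E|H) = 0.953 and P(E|¬H) = 0.197.
P(E) = 0.953·0.055 + 0.197·0.945 = 0.052415 + 0.18616 = 0.23858.
By Bayes' theorem, P(H|E) = 0.052415 / 0.23858 = 0.220.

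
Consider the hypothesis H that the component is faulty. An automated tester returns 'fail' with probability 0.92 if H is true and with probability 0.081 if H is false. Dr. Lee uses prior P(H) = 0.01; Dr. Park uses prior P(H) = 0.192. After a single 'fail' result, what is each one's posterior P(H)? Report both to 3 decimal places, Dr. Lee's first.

Dr. Lee: 0.103; Dr. Park: 0.730

The likelihood ratio for a 'fail' result is 0.92/0.081 = 11.358.
Dr. Lee: prior odds 0.01/0.99 = 0.010101; posterior odds 0.11473; posterior probability 0.103.
Dr. Park: prior odds 0.192/0.808 = 0.23762; posterior odds 2.6989; posterior probability 0.730.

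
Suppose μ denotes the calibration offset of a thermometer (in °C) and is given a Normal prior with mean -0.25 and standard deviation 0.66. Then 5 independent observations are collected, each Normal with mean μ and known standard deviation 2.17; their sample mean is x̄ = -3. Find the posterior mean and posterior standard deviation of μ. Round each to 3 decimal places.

Posterior mean ≈ -1.120; posterior SD ≈ 0.546

Prior precision 1/τ₀² = 1/0.66² = 2.29568; data precision n/σ² = 5/2.17² = 1.06182.
Posterior precision = 2.29568 + 1.06182 = 3.35750, giving posterior SD = 1/√3.35750 = 0.546.
Posterior mean = (2.29568·-0.25 + 1.06182·-3) / 3.35750 = -1.120.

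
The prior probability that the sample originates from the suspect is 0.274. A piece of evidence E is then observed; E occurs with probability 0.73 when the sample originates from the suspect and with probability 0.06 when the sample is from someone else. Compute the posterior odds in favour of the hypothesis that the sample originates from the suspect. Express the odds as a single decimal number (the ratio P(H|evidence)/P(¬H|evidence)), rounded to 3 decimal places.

Prior odds = 0.274/(1−0.274) = 0.37741.
Likelihood ratio for E = 0.73/0.06 = 12.167.
Posterior odds = prior odds × LR = 4.5918.

Posterior odds ≈ 4.592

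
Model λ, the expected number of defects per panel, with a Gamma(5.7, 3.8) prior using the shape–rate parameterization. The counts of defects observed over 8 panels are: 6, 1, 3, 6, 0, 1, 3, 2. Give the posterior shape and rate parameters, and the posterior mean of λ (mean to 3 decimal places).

Total count ∑xᵢ = 22 over n = 8 panels.
Gamma is conjugate to the Poisson likelihood: posterior is Gamma(shape = 5.7+22 = 27.7, rate = 3.8+8 = 11.8).
E[λ | data] = 27.7/11.8 = 2.347.

Posterior: Gamma(shape=27.7, rate=11.8); mean ≈ 2.347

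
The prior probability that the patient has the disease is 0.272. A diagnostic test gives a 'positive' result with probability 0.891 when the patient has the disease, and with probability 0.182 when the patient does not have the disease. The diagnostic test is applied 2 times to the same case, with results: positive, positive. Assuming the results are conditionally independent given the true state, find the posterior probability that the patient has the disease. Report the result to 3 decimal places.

Let H be the event that the patient has the disease; start with P(H) = 0.272. P('positive'|H) = 0.891, P('positive'|¬H) = 0.182.
Update on result 1 ('positive'): P(H) ← 0.891·0.2720 / (0.891·0.2720 + 0.182·0.7280) = 0.24235/0.37485 = 0.6465.
Update on result 2 ('positive'): P(H) ← 0.891·0.6465 / (0.891·0.6465 + 0.182·0.3535) = 0.57606/0.64039 = 0.8995.

Posterior P(H) ≈ 0.900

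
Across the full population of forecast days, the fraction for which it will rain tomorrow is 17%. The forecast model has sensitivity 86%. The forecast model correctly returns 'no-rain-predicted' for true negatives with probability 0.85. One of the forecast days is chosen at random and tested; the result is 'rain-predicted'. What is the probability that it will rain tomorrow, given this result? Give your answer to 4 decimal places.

Let H be the event that it will rain tomorrow. P(H) = 0.17, so P(¬H) = 0.83. With E the 'rain-predicted' result, P(E|H) = 0.86 and P(E|¬H) = 0.15.
P(E) = 0.86·0.17 + 0.15·0.83 = 0.14620 + 0.12450 = 0.27070.
By Bayes' theorem, P(H|E) = 0.14620 / 0.27070 = 0.5401.

P(H | E) ≈ 0.5401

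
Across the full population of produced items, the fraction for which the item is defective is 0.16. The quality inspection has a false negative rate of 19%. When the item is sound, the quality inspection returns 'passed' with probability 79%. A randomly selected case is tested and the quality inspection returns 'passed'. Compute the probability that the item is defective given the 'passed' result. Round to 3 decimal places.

Write H for 'the item is defective'. Prior odds H:¬H = 0.16/0.84 = 0.19048. For the 'passed' outcome, the likelihood ratio is 0.19/0.79 = 0.24051.
Posterior odds = 0.19048 × 0.24051 = 0.045811, so P(H|E) = 0.045811/(1+0.045811) = 0.044.

P(H | E) ≈ 0.044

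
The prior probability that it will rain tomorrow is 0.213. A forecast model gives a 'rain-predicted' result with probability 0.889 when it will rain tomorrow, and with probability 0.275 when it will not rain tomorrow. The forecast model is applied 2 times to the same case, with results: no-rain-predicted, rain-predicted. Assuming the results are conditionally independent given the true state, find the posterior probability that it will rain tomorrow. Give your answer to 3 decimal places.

Posterior P(H) ≈ 0.118

With H the event that it will rain tomorrow, the joint likelihood of the observed sequence is P(data|H) = 0.111·0.889 = 0.098679 and P(data|¬H) = 0.725·0.275 = 0.19937.
Bayes: P(H|data) = 0.213·0.098679 / (0.213·0.098679 + 0.787·0.19937) = 0.021019/0.17793 = 0.1181.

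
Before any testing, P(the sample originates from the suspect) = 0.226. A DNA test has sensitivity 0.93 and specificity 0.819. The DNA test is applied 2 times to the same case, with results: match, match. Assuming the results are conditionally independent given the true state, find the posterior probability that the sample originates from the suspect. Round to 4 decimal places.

Posterior P(H) ≈ 0.8852

With H the event that the sample originates from the suspect, the joint likelihood of the observed sequence is P(data|H) = 0.93·0.93 = 0.86490 and P(data|¬H) = 0.181·0.181 = 0.032761.
Bayes: P(H|data) = 0.226·0.86490 / (0.226·0.86490 + 0.774·0.032761) = 0.19547/0.22082 = 0.8852.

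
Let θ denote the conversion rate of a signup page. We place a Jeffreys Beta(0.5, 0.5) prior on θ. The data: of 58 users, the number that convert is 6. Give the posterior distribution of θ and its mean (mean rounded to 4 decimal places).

The binomial likelihood is conjugate to the Beta prior: with 6 successes and 52 failures, the posterior is Beta(0.5+6, 0.5+52) = Beta(6.5, 52.5).
Posterior mean = α/(α+β) = 6.5/59 = 0.1102.

Posterior: Beta(6.5, 52.5); mean ≈ 0.1102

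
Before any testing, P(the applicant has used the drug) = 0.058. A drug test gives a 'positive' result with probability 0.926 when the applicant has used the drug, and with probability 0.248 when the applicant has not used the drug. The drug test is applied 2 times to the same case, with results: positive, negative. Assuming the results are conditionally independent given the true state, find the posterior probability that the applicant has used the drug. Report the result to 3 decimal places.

With H the event that the applicant has used the drug, the joint likelihood of the observed sequence is P(data|H) = 0.926·0.074 = 0.068524 and P(data|¬H) = 0.248·0.752 = 0.18650.
Bayes: P(H|data) = 0.058·0.068524 / (0.058·0.068524 + 0.942·0.18650) = 0.0039744/0.17965 = 0.0221.

Posterior P(H) ≈ 0.022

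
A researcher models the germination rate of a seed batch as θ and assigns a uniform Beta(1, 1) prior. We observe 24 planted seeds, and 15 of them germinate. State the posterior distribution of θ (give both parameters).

Posterior: Beta(16, 10)

The binomial likelihood is conjugate to the Beta prior: with 15 successes and 9 failures, the posterior is Beta(1+15, 1+9) = Beta(16, 10).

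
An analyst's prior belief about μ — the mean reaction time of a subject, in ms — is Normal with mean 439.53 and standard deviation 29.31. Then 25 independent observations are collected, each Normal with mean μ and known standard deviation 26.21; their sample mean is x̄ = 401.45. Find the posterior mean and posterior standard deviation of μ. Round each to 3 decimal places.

Prior precision 1/τ₀² = 1/29.31² = 0.00116404; data precision n/σ² = 25/26.21² = 0.0363920.
Posterior precision = 0.00116404 + 0.0363920 = 0.0375560, giving posterior SD = 1/√0.0375560 = 5.160.
Posterior mean = (0.00116404·439.53 + 0.0363920·401.45) / 0.0375560 = 402.630.

Posterior mean ≈ 402.630; posterior SD ≈ 5.160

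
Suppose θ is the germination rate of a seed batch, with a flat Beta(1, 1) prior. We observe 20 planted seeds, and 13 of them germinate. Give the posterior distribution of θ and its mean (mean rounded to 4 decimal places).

Observing 13 successes and 7 failures updates Beta(1, 1) by adding the success and failure counts to the two shape parameters: α = 1+13 = 14, β = 1+7 = 8.
Posterior mean = α/(α+β) = 14/22 = 0.6364.

Posterior: Beta(14, 8); mean ≈ 0.6364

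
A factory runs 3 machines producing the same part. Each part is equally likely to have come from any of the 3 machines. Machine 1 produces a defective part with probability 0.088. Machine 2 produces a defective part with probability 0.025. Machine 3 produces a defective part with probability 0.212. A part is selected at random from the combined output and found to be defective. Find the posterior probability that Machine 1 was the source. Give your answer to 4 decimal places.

P(defective|M1) = 0.088; P(defective|M2) = 0.025; P(defective|M3) = 0.212.
Prior × likelihood for each source: 0.333333·0.088=0.02933, 0.333333·0.025=0.008333, 0.333333·0.212=0.07067. Summing gives P(defective) = 0.10833.
P(Machine 1 | defective) = 0.02933 / 0.10833 = 0.2708.

Posterior probability ≈ 0.2708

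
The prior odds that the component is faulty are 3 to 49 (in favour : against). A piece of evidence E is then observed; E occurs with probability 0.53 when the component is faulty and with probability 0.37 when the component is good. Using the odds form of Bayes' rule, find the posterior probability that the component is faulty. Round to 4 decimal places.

Prior odds = 3/49 = 0.061224.
Likelihood ratio for E = 0.53/0.37 = 1.4324.
Posterior odds = prior odds × LR = 0.087700.
Posterior probability = odds/(1+odds) = 0.087700/1.0877 = 0.0806.

Posterior probability ≈ 0.0806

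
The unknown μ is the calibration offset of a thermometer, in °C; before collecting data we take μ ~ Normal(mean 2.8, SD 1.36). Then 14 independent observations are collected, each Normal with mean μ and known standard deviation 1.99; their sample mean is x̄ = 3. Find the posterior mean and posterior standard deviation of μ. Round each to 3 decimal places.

With known σ, the Normal prior is conjugate. Weight on the data is w = (n/σ²)/(n/σ² + 1/τ₀²) = 3.53526/(3.53526+0.540657) = 0.86735.
Posterior mean = w·x̄ + (1−w)·μ₀ = 0.86735·3 + 0.13265·2.8 = 2.973. Posterior variance = 1/(3.53526+0.540657) = 0.245343, so SD = 0.495.

Posterior mean ≈ 2.973; posterior SD ≈ 0.495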